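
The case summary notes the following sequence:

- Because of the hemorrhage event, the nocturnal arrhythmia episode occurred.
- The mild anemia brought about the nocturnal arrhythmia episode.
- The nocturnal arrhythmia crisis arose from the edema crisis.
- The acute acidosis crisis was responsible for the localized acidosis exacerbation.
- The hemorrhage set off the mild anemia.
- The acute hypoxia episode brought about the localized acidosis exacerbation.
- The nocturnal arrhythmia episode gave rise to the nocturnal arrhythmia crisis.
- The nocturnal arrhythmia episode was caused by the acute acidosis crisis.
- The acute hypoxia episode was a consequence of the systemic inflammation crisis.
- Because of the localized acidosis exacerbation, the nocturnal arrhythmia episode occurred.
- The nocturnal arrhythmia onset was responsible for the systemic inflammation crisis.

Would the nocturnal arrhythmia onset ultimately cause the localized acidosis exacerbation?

Yes

There is a causal chain: the nocturnal arrhythmia onset → the systemic inflammation crisis → the acute hypoxia episode → the localized acidosis exacerbation.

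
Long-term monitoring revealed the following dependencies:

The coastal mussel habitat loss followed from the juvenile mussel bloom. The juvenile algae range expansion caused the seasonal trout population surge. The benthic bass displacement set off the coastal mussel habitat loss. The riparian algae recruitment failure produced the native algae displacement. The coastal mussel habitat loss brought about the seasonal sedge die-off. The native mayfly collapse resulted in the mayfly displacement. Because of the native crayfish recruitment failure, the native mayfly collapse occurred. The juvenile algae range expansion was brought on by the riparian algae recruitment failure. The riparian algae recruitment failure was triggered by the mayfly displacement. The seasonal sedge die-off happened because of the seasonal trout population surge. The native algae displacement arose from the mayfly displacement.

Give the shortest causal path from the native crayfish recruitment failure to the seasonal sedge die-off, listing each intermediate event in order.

the native crayfish recruitment failure → the native mayfly collapse → the mayfly displacement → the riparian algae recruitment failure → the juvenile algae range expansion → the seasonal trout population surge → the seasonal sedge die-off

the native crayfish recruitment failure → the native mayfly collapse
the native mayfly collapse → the mayfly displacement
the mayfly displacement → the riparian algae recruitment failure
the riparian algae recruitment failure → the juvenile algae range expansion
the juvenile algae range expansion → the seasonal trout population surge
the seasonal trout population surge → the seasonal sedge die-off
Length: 6 steps.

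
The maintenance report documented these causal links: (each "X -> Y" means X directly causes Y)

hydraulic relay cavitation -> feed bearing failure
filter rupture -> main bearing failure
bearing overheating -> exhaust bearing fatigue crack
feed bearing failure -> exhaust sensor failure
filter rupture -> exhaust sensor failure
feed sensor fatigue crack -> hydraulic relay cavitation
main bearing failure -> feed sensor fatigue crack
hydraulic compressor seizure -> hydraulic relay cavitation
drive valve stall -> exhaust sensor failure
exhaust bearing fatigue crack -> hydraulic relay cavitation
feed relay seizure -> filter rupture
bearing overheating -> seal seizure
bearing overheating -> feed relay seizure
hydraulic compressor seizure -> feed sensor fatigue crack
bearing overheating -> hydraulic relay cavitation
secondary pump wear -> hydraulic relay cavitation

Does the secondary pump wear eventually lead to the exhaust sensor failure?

There is a causal chain: the secondary pump wear → the hydraulic relay cavitation → the feed bearing failure → the exhaust sensor failure.

Yes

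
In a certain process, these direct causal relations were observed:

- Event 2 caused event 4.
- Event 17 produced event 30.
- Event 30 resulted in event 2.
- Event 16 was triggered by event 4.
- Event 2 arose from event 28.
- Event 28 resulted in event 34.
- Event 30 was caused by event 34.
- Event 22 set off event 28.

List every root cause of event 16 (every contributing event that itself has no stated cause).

event 17, event 22

Tracing upstream from event 16: event 16 ← event 4 ← event 2 ← event 28 ← event 22.
A separate upstream branch: event 16 ← event 4 ← event 2 ← event 30 ← event 17.
Each of those chain origins has no stated cause.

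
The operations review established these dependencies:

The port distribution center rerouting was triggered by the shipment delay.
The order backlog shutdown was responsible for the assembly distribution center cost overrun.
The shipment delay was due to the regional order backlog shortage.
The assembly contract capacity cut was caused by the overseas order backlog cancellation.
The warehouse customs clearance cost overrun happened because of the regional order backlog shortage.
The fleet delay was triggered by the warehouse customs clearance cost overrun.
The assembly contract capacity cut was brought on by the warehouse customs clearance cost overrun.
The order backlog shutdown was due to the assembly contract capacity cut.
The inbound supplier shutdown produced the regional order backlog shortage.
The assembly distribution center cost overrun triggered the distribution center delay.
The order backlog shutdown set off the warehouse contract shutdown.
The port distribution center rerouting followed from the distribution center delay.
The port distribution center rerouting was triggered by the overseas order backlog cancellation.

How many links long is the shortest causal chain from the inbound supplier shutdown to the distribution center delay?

Shortest chain: the inbound supplier shutdown → the regional order backlog shortage → the warehouse customs clearance cost overrun → the assembly contract capacity cut → the order backlog shutdown → the assembly distribution center cost overrun → the distribution center delay.

6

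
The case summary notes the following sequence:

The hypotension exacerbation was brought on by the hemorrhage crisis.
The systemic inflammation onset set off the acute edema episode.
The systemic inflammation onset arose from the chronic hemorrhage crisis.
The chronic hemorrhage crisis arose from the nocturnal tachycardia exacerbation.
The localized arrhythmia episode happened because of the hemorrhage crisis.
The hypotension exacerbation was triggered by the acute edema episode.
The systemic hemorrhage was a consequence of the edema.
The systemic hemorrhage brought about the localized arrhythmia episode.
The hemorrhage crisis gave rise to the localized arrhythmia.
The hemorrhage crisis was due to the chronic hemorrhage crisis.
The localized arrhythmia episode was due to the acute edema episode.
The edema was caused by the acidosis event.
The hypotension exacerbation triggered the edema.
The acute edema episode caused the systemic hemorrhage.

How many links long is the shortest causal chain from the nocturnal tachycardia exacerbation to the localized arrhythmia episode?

Shortest chain: the nocturnal tachycardia exacerbation → the chronic hemorrhage crisis → the hemorrhage crisis → the localized arrhythmia episode.

3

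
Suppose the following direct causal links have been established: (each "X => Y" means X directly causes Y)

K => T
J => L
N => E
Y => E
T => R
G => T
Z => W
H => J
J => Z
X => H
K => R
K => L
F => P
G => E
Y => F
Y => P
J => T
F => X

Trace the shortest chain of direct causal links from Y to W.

Y → F → X → H → J → Z → W

Y → F
F → X
X → H
H → J
J → Z
Z → W
Length: 6 steps.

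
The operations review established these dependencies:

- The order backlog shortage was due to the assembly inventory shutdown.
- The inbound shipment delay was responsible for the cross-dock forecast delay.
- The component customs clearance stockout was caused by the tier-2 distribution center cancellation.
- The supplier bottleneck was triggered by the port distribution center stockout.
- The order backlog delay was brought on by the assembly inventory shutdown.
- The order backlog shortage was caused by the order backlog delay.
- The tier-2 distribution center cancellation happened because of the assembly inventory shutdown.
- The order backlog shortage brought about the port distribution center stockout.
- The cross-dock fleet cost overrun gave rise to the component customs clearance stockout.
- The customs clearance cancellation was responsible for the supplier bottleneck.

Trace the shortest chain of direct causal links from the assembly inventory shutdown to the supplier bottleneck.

the assembly inventory shutdown → the order backlog shortage
the order backlog shortage → the port distribution center stockout
the port distribution center stockout → the supplier bottleneck
Length: 3 steps.

the assembly inventory shutdown → the order backlog shortage → the port distribution center stockout → the supplier bottleneck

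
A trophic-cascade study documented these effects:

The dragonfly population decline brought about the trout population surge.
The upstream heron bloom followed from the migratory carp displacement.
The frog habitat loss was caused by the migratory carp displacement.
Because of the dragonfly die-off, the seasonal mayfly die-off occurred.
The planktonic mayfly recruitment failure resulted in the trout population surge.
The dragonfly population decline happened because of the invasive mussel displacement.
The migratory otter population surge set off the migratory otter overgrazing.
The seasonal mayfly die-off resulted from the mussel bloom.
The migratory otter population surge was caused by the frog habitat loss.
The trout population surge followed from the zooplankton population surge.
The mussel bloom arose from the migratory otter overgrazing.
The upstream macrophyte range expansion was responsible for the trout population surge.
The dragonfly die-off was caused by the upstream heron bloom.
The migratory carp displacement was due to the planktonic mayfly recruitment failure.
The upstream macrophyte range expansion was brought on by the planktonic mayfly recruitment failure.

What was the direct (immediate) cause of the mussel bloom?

the migratory otter overgrazing

Upstream contributors include the planktonic mayfly recruitment failure, the migratory carp displacement, the frog habitat loss, the migratory otter population surge, but only the migratory otter overgrazing feeds directly into the mussel bloom.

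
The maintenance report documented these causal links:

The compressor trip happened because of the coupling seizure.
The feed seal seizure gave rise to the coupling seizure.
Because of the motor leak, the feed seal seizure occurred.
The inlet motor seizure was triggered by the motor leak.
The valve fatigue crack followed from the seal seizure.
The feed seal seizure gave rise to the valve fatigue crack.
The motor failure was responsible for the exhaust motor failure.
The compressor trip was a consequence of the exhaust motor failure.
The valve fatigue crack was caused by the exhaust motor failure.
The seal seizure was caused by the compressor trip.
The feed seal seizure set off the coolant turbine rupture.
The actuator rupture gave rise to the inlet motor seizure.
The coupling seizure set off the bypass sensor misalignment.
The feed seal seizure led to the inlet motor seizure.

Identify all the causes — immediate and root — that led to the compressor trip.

Immediate causes of the compressor trip: the coupling seizure, the exhaust motor failure.
Further upstream: the motor leak, the motor failure, the feed seal seizure.

the coupling seizure, the exhaust motor failure, the feed seal seizure, the motor failure, the motor leak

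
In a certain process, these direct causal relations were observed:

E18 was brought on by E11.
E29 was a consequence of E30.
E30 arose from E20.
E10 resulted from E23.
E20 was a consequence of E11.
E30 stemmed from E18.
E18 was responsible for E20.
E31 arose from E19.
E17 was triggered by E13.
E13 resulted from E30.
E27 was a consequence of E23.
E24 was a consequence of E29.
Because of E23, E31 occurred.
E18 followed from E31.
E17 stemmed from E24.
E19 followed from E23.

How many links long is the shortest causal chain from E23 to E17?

5

Shortest chain: E23 → E31 → E18 → E30 → E13 → E17.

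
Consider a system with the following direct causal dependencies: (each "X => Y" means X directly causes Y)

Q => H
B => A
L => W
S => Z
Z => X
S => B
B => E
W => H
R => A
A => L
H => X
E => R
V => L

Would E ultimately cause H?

There is a causal chain: E → R → A → L → W → H.

Yes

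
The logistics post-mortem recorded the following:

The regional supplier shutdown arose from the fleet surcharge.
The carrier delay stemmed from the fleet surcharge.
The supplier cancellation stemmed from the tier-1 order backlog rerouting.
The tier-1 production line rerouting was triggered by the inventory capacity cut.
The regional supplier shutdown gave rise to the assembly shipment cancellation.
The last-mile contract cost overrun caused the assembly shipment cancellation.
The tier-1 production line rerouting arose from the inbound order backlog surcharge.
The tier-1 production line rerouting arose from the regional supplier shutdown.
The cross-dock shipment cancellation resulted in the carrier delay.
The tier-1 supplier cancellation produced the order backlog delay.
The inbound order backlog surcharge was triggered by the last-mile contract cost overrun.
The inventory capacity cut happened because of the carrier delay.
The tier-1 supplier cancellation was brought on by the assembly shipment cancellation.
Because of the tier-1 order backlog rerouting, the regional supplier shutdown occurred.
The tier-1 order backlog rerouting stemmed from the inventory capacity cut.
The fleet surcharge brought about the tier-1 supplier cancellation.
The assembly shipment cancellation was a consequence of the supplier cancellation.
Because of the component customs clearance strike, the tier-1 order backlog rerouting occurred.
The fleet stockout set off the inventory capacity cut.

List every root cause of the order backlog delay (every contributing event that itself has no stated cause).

Tracing upstream from the order backlog delay: the order backlog delay ← the tier-1 supplier cancellation ← the assembly shipment cancellation ← the last-mile contract cost overrun.
A separate upstream branch: the order backlog delay ← the tier-1 supplier cancellation ← the fleet surcharge.
A separate upstream branch: the order backlog delay ← the tier-1 supplier cancellation ← the assembly shipment cancellation ← the supplier cancellation ← the tier-1 order backlog rerouting ← the inventory capacity cut ← the carrier delay ← the cross-dock shipment cancellation.
A separate upstream branch: the order backlog delay ← the tier-1 supplier cancellation ← the assembly shipment cancellation ← the supplier cancellation ← the tier-1 order backlog rerouting ← the inventory capacity cut ← the fleet stockout.
A separate upstream branch: the order backlog delay ← the tier-1 supplier cancellation ← the assembly shipment cancellation ← the supplier cancellation ← the tier-1 order backlog rerouting ← the component customs clearance strike.
Each of those chain origins has no stated cause.

the component customs clearance strike, the cross-dock shipment cancellation, the fleet stockout, the fleet surcharge, the last-mile contract cost overrun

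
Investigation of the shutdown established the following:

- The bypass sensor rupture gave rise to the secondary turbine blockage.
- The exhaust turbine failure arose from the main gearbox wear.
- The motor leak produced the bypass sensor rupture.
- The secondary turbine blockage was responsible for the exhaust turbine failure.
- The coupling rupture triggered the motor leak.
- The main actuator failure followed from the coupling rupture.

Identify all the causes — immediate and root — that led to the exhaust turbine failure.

the bypass sensor rupture, the coupling rupture, the main gearbox wear, the motor leak, the secondary turbine blockage

Immediate causes of the exhaust turbine failure: the main gearbox wear, the secondary turbine blockage.
Further upstream: the coupling rupture, the motor leak, the bypass sensor rupture.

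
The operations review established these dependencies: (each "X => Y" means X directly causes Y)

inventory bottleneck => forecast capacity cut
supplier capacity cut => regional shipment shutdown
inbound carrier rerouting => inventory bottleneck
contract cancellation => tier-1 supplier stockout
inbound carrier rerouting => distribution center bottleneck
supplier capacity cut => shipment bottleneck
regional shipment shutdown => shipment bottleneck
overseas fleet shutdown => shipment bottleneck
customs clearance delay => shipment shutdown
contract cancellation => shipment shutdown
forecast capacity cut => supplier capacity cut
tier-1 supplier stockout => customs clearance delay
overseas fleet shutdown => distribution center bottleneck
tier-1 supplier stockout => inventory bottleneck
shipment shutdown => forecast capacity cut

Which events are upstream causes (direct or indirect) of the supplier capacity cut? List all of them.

Immediate cause of the supplier capacity cut: the forecast capacity cut.
Further upstream: the inbound carrier rerouting, the contract cancellation, the tier-1 supplier stockout, the inventory bottleneck, the customs clearance delay, the shipment shutdown.

the contract cancellation, the customs clearance delay, the forecast capacity cut, the inbound carrier rerouting, the inventory bottleneck, the shipment shutdown, the tier-1 supplier stockout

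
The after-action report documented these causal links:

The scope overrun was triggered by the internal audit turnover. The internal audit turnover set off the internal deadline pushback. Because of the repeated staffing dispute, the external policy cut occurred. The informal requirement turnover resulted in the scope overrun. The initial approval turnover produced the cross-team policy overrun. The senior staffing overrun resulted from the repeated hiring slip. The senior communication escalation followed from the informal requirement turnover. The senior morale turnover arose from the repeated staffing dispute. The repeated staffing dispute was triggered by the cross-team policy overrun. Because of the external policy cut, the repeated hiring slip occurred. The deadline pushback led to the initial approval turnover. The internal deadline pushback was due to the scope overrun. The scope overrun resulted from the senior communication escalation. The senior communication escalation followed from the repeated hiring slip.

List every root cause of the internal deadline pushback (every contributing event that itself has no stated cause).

the deadline pushback, the informal requirement turnover, the internal audit turnover

Tracing upstream from the internal deadline pushback: the internal deadline pushback ← the scope overrun ← the senior communication escalation ← the repeated hiring slip ← the external policy cut ← the repeated staffing dispute ← the cross-team policy overrun ← the initial approval turnover ← the deadline pushback.
A separate upstream branch: the internal deadline pushback ← the scope overrun ← the informal requirement turnover.
A separate upstream branch: the internal deadline pushback ← the internal audit turnover.
Each of those chain origins has no stated cause.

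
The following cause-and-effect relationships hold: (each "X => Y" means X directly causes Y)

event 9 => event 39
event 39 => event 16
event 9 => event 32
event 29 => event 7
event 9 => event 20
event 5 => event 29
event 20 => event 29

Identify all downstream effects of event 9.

Direct effects: event 32, event 39, event 20.
2 steps out: event 16, event 29.
3 steps out: event 7.
Not reachable from it: event 5.

event 16, event 20, event 29, event 32, event 39, event 7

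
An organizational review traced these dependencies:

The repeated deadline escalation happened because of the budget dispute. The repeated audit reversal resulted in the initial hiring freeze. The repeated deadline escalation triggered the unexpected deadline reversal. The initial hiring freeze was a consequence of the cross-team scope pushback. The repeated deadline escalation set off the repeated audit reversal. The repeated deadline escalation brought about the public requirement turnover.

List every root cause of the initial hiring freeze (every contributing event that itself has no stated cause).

Tracing upstream from the initial hiring freeze: the initial hiring freeze ← the repeated audit reversal ← the repeated deadline escalation ← the budget dispute.
A separate upstream branch: the initial hiring freeze ← the cross-team scope pushback.
Each of those chain origins has no stated cause.

the budget dispute, the cross-team scope pushback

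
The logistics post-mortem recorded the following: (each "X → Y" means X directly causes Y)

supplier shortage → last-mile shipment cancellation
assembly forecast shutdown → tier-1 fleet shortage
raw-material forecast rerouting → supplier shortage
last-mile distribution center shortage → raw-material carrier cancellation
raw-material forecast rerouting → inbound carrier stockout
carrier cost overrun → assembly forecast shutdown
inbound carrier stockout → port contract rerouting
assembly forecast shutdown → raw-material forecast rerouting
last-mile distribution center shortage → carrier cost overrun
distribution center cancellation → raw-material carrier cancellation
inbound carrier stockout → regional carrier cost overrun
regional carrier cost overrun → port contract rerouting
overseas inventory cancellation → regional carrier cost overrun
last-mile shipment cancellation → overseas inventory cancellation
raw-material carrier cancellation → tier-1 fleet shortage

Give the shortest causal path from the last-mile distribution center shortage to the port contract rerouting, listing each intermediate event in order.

the last-mile distribution center shortage → the carrier cost overrun
the carrier cost overrun → the assembly forecast shutdown
the assembly forecast shutdown → the raw-material forecast rerouting
the raw-material forecast rerouting → the inbound carrier stockout
the inbound carrier stockout → the port contract rerouting
Length: 5 steps.

the last-mile distribution center shortage → the carrier cost overrun → the assembly forecast shutdown → the raw-material forecast rerouting → the inbound carrier stockout → the port contract rerouting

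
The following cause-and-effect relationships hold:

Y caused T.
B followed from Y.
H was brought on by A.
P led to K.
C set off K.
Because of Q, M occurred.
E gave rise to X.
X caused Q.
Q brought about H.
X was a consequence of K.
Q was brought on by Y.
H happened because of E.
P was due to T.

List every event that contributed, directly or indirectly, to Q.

Immediate causes of Q: Y, X.
Further upstream: E, T, P, C, K.

C, E, K, P, T, X, Y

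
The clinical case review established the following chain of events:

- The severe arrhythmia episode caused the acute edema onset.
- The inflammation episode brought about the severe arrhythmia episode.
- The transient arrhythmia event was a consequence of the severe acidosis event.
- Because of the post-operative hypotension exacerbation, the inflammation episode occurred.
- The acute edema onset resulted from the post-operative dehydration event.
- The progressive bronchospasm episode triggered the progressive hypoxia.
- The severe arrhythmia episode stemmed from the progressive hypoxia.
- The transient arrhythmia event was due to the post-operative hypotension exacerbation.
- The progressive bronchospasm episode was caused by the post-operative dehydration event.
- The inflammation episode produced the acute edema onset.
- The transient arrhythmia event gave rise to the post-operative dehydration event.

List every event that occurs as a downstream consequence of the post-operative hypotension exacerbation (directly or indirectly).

Direct effects: the transient arrhythmia event, the inflammation episode.
2 steps out: the post-operative dehydration event, the severe arrhythmia episode, the acute edema onset.
3 steps out: the progressive bronchospasm episode.
4 steps out: the progressive hypoxia.
Not reachable from it: the severe acidosis event.

the acute edema onset, the inflammation episode, the post-operative dehydration event, the progressive bronchospasm episode, the progressive hypoxia, the severe arrhythmia episode, the transient arrhythmia event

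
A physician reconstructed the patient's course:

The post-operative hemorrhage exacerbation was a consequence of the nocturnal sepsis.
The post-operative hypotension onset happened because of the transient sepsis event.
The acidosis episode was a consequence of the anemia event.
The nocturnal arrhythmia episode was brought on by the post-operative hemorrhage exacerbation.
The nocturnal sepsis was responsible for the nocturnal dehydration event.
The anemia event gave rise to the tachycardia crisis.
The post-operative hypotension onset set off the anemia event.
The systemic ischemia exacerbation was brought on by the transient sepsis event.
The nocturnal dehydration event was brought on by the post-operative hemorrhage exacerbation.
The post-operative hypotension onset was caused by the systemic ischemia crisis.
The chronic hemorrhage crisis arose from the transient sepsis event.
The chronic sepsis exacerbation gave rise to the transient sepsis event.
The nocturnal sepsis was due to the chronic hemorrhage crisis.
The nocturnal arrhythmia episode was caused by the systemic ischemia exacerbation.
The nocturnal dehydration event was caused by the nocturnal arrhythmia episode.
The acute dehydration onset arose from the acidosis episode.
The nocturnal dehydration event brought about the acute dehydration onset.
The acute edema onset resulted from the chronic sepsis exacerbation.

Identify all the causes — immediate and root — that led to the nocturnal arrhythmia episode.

Immediate causes of the nocturnal arrhythmia episode: the systemic ischemia exacerbation, the post-operative hemorrhage exacerbation.
Further upstream: the chronic sepsis exacerbation, the transient sepsis event, the chronic hemorrhage crisis, the nocturnal sepsis.

the chronic hemorrhage crisis, the chronic sepsis exacerbation, the nocturnal sepsis, the post-operative hemorrhage exacerbation, the systemic ischemia exacerbation, the transient sepsis event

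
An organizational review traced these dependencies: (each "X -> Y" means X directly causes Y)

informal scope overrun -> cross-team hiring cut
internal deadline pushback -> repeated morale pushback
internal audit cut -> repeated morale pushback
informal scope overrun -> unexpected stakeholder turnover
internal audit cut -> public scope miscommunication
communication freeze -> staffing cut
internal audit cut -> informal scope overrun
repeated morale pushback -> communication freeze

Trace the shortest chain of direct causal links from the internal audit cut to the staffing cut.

the internal audit cut → the repeated morale pushback → the communication freeze → the staffing cut

the internal audit cut → the repeated morale pushback
the repeated morale pushback → the communication freeze
the communication freeze → the staffing cut
Length: 3 steps.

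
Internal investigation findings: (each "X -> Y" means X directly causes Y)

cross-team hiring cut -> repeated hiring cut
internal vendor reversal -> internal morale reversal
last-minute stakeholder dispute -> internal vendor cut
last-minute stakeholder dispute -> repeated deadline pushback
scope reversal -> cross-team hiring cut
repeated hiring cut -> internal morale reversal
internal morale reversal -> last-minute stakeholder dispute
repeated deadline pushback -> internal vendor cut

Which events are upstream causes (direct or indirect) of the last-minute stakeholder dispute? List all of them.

the cross-team hiring cut, the internal morale reversal, the internal vendor reversal, the repeated hiring cut, the scope reversal

Immediate cause of the last-minute stakeholder dispute: the internal morale reversal.
Further upstream: the scope reversal, the cross-team hiring cut, the repeated hiring cut, the internal vendor reversal.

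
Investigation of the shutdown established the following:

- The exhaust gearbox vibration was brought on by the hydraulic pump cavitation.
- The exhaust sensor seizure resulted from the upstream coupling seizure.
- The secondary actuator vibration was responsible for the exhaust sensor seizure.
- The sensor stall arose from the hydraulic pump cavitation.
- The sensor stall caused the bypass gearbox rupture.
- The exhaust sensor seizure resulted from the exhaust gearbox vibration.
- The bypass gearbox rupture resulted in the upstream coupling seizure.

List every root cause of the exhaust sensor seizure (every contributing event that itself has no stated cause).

the hydraulic pump cavitation, the secondary actuator vibration

Tracing upstream from the exhaust sensor seizure: the exhaust sensor seizure ← the exhaust gearbox vibration ← the hydraulic pump cavitation.
A separate upstream branch: the exhaust sensor seizure ← the secondary actuator vibration.
Each of those chain origins has no stated cause.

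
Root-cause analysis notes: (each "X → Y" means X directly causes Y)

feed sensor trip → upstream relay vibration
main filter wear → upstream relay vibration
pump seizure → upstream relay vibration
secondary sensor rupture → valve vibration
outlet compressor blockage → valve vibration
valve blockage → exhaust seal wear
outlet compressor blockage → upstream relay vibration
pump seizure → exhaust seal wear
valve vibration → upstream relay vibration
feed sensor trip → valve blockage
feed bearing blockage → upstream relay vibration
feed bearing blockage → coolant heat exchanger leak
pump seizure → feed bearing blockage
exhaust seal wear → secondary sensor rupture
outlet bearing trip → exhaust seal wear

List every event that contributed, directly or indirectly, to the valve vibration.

Immediate causes of the valve vibration: the outlet compressor blockage, the secondary sensor rupture.
Further upstream: the outlet bearing trip, the feed sensor trip, the pump seizure, the valve blockage, the exhaust seal wear.

the exhaust seal wear, the feed sensor trip, the outlet bearing trip, the outlet compressor blockage, the pump seizure, the secondary sensor rupture, the valve blockage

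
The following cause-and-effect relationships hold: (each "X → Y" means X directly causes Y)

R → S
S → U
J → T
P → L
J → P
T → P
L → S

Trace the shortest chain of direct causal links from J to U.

J → P → L → S → U

J → P
P → L
L → S
S → U
Length: 4 steps.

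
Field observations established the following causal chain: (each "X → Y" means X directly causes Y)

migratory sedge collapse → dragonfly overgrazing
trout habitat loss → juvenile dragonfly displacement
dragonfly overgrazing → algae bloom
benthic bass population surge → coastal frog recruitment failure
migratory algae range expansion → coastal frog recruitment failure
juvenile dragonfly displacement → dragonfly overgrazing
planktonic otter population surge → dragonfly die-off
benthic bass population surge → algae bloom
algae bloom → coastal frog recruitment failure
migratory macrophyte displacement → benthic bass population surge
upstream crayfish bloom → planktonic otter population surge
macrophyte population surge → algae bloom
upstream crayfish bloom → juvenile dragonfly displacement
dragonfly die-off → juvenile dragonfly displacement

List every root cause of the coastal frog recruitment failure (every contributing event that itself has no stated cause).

Tracing upstream from the coastal frog recruitment failure: the coastal frog recruitment failure ← the algae bloom ← the dragonfly overgrazing ← the juvenile dragonfly displacement ← the upstream crayfish bloom.
A separate upstream branch: the coastal frog recruitment failure ← the migratory algae range expansion.
A separate upstream branch: the coastal frog recruitment failure ← the algae bloom ← the dragonfly overgrazing ← the migratory sedge collapse.
A separate upstream branch: the coastal frog recruitment failure ← the algae bloom ← the dragonfly overgrazing ← the juvenile dragonfly displacement ← the trout habitat loss.
A separate upstream branch: the coastal frog recruitment failure ← the algae bloom ← the macrophyte population surge.
A separate upstream branch: the coastal frog recruitment failure ← the benthic bass population surge ← the migratory macrophyte displacement.
Each of those chain origins has no stated cause.

the macrophyte population surge, the migratory algae range expansion, the migratory macrophyte displacement, the migratory sedge collapse, the trout habitat loss, the upstream crayfish bloom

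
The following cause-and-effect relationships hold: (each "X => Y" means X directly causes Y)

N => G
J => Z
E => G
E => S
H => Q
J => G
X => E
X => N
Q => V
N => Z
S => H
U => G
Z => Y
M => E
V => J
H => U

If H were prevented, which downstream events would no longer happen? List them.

Downstream of H: U, Q, V, J, G, Z, Y.
Of those, still caused via another path: G, Z, Y.
The remainder have no surviving cause.

J, Q, U, V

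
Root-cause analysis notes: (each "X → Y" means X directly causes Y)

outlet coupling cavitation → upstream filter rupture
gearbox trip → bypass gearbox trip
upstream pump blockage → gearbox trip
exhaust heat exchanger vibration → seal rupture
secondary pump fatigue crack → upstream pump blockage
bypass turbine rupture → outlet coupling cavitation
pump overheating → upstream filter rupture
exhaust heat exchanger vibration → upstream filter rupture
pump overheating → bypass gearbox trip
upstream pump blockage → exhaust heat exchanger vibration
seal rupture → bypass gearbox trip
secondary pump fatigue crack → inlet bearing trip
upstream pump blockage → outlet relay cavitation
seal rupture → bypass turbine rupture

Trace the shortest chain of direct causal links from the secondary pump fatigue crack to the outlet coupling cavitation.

the secondary pump fatigue crack → the upstream pump blockage → the exhaust heat exchanger vibration → the seal rupture → the bypass turbine rupture → the outlet coupling cavitation

the secondary pump fatigue crack → the upstream pump blockage
the upstream pump blockage → the exhaust heat exchanger vibration
the exhaust heat exchanger vibration → the seal rupture
the seal rupture → the bypass turbine rupture
the bypass turbine rupture → the outlet coupling cavitation
Length: 5 steps.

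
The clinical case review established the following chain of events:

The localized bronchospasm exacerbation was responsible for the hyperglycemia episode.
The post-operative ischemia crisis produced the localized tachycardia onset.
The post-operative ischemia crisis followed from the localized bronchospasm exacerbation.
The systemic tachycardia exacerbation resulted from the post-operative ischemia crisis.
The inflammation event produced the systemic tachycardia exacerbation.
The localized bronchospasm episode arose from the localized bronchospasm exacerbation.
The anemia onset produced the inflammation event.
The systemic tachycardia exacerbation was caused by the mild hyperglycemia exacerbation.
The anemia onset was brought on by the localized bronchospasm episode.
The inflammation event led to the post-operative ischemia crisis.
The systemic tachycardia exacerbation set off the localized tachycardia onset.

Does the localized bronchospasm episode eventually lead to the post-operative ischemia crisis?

There is a causal chain: the localized bronchospasm episode → the anemia onset → the inflammation event → the post-operative ischemia crisis.

Yes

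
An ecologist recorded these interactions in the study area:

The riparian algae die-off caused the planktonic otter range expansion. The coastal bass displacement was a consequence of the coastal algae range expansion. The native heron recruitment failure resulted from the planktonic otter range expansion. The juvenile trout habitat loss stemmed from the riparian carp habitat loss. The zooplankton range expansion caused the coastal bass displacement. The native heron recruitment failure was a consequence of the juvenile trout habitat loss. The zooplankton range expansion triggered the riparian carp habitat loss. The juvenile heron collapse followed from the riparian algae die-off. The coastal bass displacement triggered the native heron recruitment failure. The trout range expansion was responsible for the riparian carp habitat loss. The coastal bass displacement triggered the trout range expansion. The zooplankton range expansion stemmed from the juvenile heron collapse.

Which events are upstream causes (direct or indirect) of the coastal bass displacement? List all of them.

the coastal algae range expansion, the juvenile heron collapse, the riparian algae die-off, the zooplankton range expansion

Immediate causes of the coastal bass displacement: the coastal algae range expansion, the zooplankton range expansion.
Further upstream: the riparian algae die-off, the juvenile heron collapse.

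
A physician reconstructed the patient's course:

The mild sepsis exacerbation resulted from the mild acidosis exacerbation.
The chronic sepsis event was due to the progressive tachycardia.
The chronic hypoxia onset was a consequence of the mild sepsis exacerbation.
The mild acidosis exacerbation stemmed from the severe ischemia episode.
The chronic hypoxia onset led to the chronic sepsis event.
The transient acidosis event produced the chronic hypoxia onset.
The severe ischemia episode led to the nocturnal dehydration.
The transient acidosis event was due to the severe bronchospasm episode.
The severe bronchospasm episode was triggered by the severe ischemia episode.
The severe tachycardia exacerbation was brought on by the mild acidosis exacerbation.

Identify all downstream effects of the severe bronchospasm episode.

the chronic hypoxia onset, the chronic sepsis event, the transient acidosis event

Direct effects: the transient acidosis event.
2 steps out: the chronic hypoxia onset.
3 steps out: the chronic sepsis event.
Not reachable from it: the severe ischemia episode, the mild acidosis exacerbation, the nocturnal dehydration, the severe tachycardia exacerbation, the progressive tachycardia, the mild sepsis exacerbation.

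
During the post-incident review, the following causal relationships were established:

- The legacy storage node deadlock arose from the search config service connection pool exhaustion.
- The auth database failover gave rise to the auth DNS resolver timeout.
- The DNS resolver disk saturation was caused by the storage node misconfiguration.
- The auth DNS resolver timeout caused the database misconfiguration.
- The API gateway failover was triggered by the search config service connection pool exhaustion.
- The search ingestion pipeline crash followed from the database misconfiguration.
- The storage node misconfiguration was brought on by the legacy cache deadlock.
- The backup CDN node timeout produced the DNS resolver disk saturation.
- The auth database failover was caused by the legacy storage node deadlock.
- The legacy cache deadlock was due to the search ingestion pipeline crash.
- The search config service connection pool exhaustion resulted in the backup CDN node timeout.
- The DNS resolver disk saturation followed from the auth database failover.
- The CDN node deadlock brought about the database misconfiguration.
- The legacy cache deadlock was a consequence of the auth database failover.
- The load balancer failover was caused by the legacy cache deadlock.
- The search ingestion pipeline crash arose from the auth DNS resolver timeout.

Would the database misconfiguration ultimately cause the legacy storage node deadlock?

No

The database misconfiguration leads to the search ingestion pipeline crash, the legacy cache deadlock, the load balancer failover, the storage node misconfiguration, the DNS resolver disk saturation; the legacy storage node deadlock is not among them.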